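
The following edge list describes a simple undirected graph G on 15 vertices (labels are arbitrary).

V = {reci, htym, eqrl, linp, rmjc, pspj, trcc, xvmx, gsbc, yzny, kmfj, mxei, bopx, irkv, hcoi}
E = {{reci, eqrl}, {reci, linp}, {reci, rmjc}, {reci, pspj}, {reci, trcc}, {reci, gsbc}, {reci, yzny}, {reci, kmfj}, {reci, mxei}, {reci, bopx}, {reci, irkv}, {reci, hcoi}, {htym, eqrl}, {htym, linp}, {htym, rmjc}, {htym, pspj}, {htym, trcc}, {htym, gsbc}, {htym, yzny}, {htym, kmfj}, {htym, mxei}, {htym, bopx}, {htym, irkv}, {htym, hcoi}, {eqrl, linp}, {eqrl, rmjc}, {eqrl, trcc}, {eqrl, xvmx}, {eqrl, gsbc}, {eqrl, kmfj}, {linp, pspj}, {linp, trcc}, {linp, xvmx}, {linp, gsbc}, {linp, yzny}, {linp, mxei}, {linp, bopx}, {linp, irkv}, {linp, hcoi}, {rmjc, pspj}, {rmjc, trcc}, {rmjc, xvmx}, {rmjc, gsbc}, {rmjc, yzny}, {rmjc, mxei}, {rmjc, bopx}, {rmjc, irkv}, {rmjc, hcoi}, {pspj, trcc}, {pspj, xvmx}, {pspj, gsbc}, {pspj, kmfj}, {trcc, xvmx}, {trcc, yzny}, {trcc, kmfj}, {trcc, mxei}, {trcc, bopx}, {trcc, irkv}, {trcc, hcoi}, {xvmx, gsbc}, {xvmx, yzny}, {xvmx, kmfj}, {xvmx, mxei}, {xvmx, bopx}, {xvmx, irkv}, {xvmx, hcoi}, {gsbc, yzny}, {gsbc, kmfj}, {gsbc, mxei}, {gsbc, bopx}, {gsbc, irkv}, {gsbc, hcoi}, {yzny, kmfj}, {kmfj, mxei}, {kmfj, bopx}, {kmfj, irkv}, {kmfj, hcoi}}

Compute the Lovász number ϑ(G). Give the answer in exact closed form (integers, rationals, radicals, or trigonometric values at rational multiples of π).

Vertex kmfj has 12 neighbors: reci, htym, eqrl, pspj, trcc, xvmx, gsbc, yzny, mxei, bopx, irkv, hcoi.
N(rmjc) = {reci, htym, eqrl, pspj, trcc, xvmx, gsbc, yzny, mxei, bopx, irkv, hcoi}, |N(rmjc)| = 12.
N(pspj) = {reci, htym, linp, rmjc, trcc, xvmx, gsbc, kmfj}, |N(pspj)| = 8.
Vertex eqrl has 8 neighbors: reci, htym, linp, rmjc, trcc, xvmx, gsbc, kmfj.
G = K_{7,3,3,2}: α = 7 = χ(Ḡ), so ϑ = 7.
≈ 7.0000000 (to 7 d.p.).
7 ≤ 7 ≤ 7: collapsed.

7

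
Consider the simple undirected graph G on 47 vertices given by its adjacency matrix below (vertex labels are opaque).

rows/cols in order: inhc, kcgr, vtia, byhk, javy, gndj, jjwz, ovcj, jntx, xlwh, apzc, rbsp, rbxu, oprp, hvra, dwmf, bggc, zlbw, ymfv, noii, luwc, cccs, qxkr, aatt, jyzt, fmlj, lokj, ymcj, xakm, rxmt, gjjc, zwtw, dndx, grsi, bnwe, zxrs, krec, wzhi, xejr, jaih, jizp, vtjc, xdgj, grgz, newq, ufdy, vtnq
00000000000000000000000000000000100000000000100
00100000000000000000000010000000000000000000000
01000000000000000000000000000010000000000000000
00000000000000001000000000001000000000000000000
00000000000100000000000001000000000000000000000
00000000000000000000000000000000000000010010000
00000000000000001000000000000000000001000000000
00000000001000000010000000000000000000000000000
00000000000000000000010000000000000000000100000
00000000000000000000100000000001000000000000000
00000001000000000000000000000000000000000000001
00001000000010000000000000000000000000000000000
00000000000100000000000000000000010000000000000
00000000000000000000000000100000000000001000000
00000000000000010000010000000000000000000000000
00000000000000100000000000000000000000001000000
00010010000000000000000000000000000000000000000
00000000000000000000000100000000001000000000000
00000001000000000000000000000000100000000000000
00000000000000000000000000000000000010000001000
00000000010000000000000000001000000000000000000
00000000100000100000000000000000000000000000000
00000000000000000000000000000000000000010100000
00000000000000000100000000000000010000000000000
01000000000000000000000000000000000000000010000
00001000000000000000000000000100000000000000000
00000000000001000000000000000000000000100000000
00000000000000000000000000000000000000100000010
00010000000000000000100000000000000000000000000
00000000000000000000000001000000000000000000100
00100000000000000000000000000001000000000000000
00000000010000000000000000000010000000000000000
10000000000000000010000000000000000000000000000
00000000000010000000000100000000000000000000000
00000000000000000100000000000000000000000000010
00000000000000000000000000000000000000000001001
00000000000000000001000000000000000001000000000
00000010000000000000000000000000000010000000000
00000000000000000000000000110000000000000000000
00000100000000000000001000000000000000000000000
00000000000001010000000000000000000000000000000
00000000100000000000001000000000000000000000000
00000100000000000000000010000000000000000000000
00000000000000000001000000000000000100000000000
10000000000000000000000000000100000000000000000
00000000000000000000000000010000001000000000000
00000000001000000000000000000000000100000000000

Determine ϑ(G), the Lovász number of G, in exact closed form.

deg(dwmf) = 2; N(dwmf) = {hvra, jizp}.
Vertex jyzt has 2 neighbors: kcgr, xdgj.
N(hvra) = {dwmf, cccs}, |N(hvra)| = 2.
N(vtnq) = {apzc, zxrs}, |N(vtnq)| = 2.
47-vertex 2-regular graph: a single 47-cycle (edge-transitive).
A has 24 distinct eigenvalues ≈ [2.0, 1.98215, 1.92894, 1.8413, 1.7208, 1.5696, 1.39038, 1.18636, 0.96116, 0.71882, 0.46364, 0.20019, -0.06683, -0.33266, -0.59255, -0.84187, -1.07616, -1.29126, -1.4833, -1.64888, -1.78504, -1.88934, -1.95992, -1.99553].
ϑ = −N·λ_min/(λ_max−λ_min) = −47·(-2*cos(pi/47))/(2−(-2*cos(pi/47))) = 47*cos(pi/47)/(cos(pi/47) + 1).
ϑ(G) ≈ 23.47373.
Lovász sandwich 23 ≤ 47*cos(pi/47)/(cos(pi/47) + 1) ≤ 24: both strict.

47*cos(pi/47)/(cos(pi/47) + 1)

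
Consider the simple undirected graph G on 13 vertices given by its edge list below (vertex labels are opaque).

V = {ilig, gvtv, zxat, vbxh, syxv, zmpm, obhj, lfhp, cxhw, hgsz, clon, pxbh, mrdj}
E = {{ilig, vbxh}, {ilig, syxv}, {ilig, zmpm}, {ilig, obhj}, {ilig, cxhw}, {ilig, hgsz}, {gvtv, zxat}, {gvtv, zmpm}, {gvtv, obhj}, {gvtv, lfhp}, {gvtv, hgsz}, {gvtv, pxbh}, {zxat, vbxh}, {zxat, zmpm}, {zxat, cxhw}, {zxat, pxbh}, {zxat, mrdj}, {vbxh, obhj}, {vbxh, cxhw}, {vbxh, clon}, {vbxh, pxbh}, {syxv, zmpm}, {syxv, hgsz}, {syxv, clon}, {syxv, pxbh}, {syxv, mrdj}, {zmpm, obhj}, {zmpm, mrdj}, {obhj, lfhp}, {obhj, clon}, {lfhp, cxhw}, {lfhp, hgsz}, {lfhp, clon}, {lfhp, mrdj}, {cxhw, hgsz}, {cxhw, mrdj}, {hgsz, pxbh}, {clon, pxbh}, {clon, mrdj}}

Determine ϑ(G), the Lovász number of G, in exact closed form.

Vertex syxv has 6 neighbors: ilig, zmpm, hgsz, clon, pxbh, mrdj.
deg(mrdj) = 6; N(mrdj) = {zxat, syxv, zmpm, lfhp, cxhw, clon}.
Vertex clon has 6 neighbors: vbxh, syxv, obhj, lfhp, pxbh, mrdj.
N(zxat) = {gvtv, vbxh, zmpm, cxhw, pxbh, mrdj}, |N(zxat)| = 6.
13-vertex 6-regular graph: SR(13,6,2,3) — a Paley graph.
spec(A) ≈ [6.0, 1.302776, -2.302776] (distinct, 6 d.p.).
−13·(-sqrt(13)/2 - 1/2) / ((6)−(-sqrt(13)/2 - 1/2)) = sqrt(13) = ϑ(G).
= 3.6055513… (decimal).

sqrt(13)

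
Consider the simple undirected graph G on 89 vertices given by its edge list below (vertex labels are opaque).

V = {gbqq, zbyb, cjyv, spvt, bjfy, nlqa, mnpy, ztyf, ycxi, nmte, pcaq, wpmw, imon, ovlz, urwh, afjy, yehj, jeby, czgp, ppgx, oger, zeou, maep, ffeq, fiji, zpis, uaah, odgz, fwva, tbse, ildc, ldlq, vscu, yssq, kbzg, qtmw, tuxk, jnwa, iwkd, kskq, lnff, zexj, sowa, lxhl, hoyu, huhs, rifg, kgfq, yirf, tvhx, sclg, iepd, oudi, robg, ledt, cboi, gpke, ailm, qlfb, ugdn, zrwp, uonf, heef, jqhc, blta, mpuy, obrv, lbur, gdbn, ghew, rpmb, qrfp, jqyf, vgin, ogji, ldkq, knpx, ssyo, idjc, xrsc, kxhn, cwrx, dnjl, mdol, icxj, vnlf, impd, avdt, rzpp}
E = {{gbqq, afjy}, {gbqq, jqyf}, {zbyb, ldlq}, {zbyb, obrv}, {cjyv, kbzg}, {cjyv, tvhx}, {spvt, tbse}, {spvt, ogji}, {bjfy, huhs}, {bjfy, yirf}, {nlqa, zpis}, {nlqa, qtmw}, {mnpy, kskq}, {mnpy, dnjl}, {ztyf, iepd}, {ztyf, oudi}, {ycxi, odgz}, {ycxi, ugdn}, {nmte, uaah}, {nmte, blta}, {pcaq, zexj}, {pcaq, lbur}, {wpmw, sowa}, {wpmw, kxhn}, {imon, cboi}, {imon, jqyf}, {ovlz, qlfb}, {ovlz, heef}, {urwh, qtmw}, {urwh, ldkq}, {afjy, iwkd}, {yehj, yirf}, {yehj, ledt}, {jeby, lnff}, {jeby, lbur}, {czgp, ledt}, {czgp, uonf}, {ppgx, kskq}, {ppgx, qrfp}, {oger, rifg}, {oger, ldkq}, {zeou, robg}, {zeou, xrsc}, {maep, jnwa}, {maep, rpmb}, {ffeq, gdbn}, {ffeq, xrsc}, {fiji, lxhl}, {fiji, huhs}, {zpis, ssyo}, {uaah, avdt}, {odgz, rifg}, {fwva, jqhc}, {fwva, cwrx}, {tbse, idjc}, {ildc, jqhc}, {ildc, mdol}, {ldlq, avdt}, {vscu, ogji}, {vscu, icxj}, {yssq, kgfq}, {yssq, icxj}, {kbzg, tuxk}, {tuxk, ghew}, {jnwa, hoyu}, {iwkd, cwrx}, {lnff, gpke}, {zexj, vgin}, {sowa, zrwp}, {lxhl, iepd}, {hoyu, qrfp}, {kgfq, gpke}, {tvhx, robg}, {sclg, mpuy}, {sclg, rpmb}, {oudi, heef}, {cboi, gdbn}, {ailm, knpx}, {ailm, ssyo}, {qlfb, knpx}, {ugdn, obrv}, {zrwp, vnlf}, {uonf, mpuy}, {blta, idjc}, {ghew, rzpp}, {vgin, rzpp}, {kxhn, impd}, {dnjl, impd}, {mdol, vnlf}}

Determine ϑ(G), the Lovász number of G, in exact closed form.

89*cos(pi/89)/(cos(pi/89) + 1)

N(mpuy) = {sclg, uonf}, |N(mpuy)| = 2.
N(icxj) = {vscu, yssq}, |N(icxj)| = 2.
N(ogji) = {spvt, vscu}, |N(ogji)| = 2.
N(kgfq) = {yssq, gpke}, |N(kgfq)| = 2.
G on 89 vertices is 2-regular; connected 2-regular on 89 ⇒ C_{89}.
The 45 distinct eigenvalues: [2.0, 1.995, 1.9801, 1.9553, 1.9208, 1.8767, 1.8232, 1.7607, 1.6894, 1.6097, 1.522, 1.4266, 1.3242, 1.2152, 1.1001, 0.9796, 0.8541, 0.7244, 0.5911, 0.4549, 0.3164, 0.1763, 0.0353, -0.1058, -0.2465, -0.3859, -0.5233, -0.6582, -0.7898, -0.9174, -1.0405, -1.1584, -1.2705, -1.3763, -1.4752, -1.5668, -1.6506, -1.7261, -1.7931, -1.8511, -1.8999, -1.9393, -1.9689, -1.9888, -1.9988].
Lovász: ϑ = −89(-2*cos(pi/89))/(2+-(-1)*2*cos(pi/89)) = 89*cos(pi/89)/(cos(pi/89) + 1).
ϑ(G) ≈ 44.4861353.
α=44, χ(Ḡ)=45; ϑ=89*cos(pi/89)/(cos(pi/89) + 1) lies between (both strict).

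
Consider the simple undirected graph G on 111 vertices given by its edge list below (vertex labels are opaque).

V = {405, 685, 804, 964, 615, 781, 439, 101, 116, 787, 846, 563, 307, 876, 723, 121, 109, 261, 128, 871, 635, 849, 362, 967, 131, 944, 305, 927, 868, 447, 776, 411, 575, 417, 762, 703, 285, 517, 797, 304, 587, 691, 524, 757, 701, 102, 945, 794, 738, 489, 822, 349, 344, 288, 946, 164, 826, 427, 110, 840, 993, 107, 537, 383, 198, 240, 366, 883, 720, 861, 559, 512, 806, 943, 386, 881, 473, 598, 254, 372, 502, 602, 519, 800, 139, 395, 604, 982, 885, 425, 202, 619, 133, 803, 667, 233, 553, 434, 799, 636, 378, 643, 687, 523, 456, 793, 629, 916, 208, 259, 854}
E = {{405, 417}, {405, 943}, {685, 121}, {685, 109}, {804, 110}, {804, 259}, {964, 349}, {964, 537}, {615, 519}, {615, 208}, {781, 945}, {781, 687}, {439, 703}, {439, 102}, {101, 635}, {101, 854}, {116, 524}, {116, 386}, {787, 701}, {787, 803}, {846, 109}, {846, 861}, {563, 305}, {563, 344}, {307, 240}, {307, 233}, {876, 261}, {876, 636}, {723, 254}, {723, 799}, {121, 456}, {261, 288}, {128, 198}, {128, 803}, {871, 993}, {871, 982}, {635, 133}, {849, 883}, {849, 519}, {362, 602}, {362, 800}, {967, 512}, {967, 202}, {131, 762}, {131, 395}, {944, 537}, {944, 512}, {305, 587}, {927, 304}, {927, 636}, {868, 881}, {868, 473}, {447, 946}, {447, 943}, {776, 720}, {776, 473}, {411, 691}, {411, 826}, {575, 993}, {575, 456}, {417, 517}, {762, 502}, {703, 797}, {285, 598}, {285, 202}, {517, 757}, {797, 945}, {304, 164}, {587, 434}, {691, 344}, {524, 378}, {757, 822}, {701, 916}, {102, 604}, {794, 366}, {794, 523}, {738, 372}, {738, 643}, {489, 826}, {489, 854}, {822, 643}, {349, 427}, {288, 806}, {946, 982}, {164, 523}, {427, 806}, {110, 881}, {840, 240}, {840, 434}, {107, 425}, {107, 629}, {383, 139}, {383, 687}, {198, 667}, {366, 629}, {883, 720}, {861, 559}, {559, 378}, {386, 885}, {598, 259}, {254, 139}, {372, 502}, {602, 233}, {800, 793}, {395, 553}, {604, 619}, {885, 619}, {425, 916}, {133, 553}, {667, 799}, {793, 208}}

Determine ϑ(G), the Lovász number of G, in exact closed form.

111*cos(pi/111)/(cos(pi/111) + 1)

N(128) = {198, 803}, |N(128)| = 2.
Vertex 885 has 2 neighbors: 386, 619.
deg(868) = 2; N(868) = {881, 473}.
N(757) = {517, 822}, |N(757)| = 2.
2-regular, N=111; a single 111-cycle (edge-transitive).
A has 56 distinct eigenvalues ≈ [2.0, 1.9968, 1.9872, 1.97123, 1.94895, 1.92043, 1.88575, 1.84504, 1.79841, 1.74603, 1.68805, 1.62466, 1.55607, 1.4825, 1.40417, 1.32135, 1.23429, 1.14329, 1.04861, 0.95058, 0.84951, 0.74571, 0.63953, 0.53129, 0.42136, 0.31007, 0.19779, 0.08488, -0.0283, -0.1414, -0.25404, -0.36586, -0.47652, -0.58565, -0.6929, -0.79793, -0.90041, -1.0, -1.09639, -1.18927, -1.27833, -1.36331, -1.44391, -1.51989, -1.591, -1.65702, -1.71773, -1.77293, -1.82246, -1.86614, -1.90385, -1.93547, -1.96088, -1.98001, -1.99279, -1.9992].
ϑ = −N·λ_min/(λ_max−λ_min) = −111·(-2*cos(pi/111))/(2−(-2*cos(pi/111))) = 111*cos(pi/111)/(cos(pi/111) + 1).
≈ 55.4889 (to 4 d.p.).
Sandwich: α(G)=55 ≤ ϑ(G)=111*cos(pi/111)/(cos(pi/111) + 1) ≤ χ(Ḡ)=56 (both strict).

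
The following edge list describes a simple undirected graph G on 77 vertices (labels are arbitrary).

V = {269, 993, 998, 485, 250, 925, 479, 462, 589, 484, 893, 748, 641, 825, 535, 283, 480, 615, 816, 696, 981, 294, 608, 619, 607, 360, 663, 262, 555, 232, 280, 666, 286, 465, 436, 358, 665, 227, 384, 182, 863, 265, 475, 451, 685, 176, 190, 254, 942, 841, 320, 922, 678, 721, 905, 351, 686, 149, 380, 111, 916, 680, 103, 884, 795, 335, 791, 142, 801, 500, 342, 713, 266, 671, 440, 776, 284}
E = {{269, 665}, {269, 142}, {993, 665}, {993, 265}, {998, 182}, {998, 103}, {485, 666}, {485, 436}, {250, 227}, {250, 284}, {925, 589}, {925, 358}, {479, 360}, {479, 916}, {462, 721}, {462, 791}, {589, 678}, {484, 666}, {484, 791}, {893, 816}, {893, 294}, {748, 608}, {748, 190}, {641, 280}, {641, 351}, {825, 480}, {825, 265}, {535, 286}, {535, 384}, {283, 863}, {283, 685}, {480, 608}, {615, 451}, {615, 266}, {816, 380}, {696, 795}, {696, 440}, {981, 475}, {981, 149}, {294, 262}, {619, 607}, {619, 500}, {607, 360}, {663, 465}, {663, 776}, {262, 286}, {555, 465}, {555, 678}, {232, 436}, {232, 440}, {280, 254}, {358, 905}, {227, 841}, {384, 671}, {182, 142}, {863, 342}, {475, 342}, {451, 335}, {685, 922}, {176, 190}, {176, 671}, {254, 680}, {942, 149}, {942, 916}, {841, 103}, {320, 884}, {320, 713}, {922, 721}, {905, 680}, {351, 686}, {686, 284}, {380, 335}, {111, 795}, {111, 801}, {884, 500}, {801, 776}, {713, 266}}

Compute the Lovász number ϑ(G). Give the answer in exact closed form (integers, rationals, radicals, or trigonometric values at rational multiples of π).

deg(905) = 2; N(905) = {358, 680}.
N(589) = {925, 678}, |N(589)| = 2.
deg(436) = 2; N(436) = {485, 232}.
N(320) = {884, 713}, |N(320)| = 2.
77-vertex 2-regular graph: the odd cycle C_{77}.
spec(A) ≈ [2.0, 1.99335, 1.97342, 1.94037, 1.89441, 1.83583, 1.76504, 1.68251, 1.58877, 1.48447, 1.37028, 1.24698, 1.11538, 0.97635, 0.83083, 0.67978, 0.5242, 0.36514, 0.20365, 0.0408, -0.12232, -0.28463, -0.44504, -0.60249, -0.75593, -0.90434, -1.04674, -1.18216, -1.30972, -1.42856, -1.5379, -1.637, -1.72521, -1.80194, -1.86667, -1.91899, -1.95853, -1.98504, -1.99834] (distinct, 5 d.p.).
λ_max=2, λ_min=-2*cos(pi/77); ϑ = −77·λ_min/(λ_max−λ_min) = 77*cos(pi/77)/(cos(pi/77) + 1).
= 38.483973469… (decimal).
Lovász sandwich 38 ≤ 77*cos(pi/77)/(cos(pi/77) + 1) ≤ 39: both strict.

77*cos(pi/77)/(cos(pi/77) + 1)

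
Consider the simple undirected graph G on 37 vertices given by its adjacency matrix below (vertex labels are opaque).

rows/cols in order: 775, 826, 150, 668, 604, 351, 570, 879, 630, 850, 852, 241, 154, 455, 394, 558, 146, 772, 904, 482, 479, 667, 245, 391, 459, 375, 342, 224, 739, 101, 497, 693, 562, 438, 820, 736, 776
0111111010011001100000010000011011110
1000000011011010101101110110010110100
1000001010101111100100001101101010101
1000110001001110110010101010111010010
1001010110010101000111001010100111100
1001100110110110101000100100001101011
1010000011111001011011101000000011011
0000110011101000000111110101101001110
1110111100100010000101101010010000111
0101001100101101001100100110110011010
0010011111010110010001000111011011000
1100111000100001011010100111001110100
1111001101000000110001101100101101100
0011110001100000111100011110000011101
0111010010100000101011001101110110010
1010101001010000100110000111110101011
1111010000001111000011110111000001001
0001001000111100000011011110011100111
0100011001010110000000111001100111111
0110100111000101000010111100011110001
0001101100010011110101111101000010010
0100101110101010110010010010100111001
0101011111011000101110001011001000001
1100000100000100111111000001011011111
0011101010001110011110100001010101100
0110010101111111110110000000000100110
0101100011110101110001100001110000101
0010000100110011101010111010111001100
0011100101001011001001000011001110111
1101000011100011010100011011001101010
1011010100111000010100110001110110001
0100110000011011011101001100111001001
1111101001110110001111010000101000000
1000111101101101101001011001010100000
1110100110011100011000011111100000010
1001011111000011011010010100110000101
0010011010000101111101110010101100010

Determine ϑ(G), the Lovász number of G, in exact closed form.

N(438) = {775, 604, 351, 570, 879, 850, 852, 154, 455, 558, 146, 904, 667, 391, 459, 224, 101, 693}, |N(438)| = 18.
N(391) = {775, 826, 879, 455, 146, 772, 904, 482, 479, 667, 224, 101, 497, 562, 438, 820, 736, 776}, |N(391)| = 18.
deg(668) = 18; N(668) = {775, 604, 351, 850, 154, 455, 394, 146, 772, 479, 245, 459, 342, 739, 101, 497, 562, 736}.
Vertex 850 has 18 neighbors: 826, 668, 570, 879, 852, 154, 455, 558, 904, 482, 245, 375, 342, 739, 101, 562, 438, 736.
deg(v) = 18 for all v (|V|=37); Paley(37): SR with (k,λ,μ)=(18,8,9).
The 3 distinct eigenvalues: [18.0, 2.5414, -3.5414].
λ_max=18, λ_min=-sqrt(37)/2 - 1/2; ϑ = −37·λ_min/(λ_max−λ_min) = sqrt(37).
Numerically 6.082762530.

sqrt(37)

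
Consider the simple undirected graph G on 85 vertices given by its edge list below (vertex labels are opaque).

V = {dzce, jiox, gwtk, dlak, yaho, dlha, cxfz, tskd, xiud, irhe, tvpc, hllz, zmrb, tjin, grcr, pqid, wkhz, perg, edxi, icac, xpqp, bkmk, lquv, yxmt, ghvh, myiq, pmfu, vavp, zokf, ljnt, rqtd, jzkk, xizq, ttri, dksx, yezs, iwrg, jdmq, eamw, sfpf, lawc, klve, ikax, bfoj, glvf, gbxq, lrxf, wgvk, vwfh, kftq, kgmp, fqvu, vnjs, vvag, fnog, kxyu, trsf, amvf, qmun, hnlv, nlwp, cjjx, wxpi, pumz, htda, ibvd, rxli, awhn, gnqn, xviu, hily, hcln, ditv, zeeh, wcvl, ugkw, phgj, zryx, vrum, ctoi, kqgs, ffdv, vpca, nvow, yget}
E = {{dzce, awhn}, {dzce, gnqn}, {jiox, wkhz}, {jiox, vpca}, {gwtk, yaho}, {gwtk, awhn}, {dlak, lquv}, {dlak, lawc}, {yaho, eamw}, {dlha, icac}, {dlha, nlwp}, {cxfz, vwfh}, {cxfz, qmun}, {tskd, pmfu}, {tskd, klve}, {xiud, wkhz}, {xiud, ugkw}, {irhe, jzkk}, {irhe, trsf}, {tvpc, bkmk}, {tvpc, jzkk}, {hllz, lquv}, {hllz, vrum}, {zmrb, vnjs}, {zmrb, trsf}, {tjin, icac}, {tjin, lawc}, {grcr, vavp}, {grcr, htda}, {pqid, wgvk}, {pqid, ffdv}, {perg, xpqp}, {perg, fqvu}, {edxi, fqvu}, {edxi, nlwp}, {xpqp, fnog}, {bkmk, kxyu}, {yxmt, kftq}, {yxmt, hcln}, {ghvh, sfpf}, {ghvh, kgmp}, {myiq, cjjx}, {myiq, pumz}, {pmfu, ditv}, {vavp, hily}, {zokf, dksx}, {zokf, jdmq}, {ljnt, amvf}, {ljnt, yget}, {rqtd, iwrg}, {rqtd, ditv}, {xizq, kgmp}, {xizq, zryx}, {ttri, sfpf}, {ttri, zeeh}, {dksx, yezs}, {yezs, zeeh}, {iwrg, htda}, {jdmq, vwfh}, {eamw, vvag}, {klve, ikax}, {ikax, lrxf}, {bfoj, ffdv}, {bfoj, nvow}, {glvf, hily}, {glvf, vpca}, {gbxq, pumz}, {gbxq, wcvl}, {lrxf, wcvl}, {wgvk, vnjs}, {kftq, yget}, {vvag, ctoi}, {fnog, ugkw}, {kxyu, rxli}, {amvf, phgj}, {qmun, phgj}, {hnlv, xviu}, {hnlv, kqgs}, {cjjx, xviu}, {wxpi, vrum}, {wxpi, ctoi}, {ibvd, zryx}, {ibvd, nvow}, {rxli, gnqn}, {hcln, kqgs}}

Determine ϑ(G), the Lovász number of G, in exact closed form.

85*cos(pi/85)/(cos(pi/85) + 1)

N(jiox) = {wkhz, vpca}, |N(jiox)| = 2.
N(tskd) = {pmfu, klve}, |N(tskd)| = 2.
N(dlak) = {lquv, lawc}, |N(dlak)| = 2.
N(sfpf) = {ghvh, ttri}, |N(sfpf)| = 2.
G on 85 vertices is 2-regular; a single 85-cycle (edge-transitive).
The 43 distinct eigenvalues: [2.0, 1.995, 1.978, 1.951, 1.913, 1.865, 1.806, 1.738, 1.66, 1.573, 1.478, 1.374, 1.263, 1.145, 1.021, 0.891, 0.757, 0.618, 0.476, 0.331, 0.185, 0.037, -0.111, -0.258, -0.404, -0.547, -0.688, -0.825, -0.957, -1.084, -1.205, -1.32, -1.427, -1.527, -1.618, -1.7, -1.774, -1.837, -1.89, -1.933, -1.966, -1.988, -1.999].
ϑ = −N·λ_min/(λ_max−λ_min) = −85·(-2*cos(pi/85))/(2−(-2*cos(pi/85))) = 85*cos(pi/85)/(cos(pi/85) + 1).
ϑ(G) ≈ 42.48548257.
Sandwich: α(G)=42 ≤ ϑ(G)=85*cos(pi/85)/(cos(pi/85) + 1) ≤ χ(Ḡ)=43 (both strict).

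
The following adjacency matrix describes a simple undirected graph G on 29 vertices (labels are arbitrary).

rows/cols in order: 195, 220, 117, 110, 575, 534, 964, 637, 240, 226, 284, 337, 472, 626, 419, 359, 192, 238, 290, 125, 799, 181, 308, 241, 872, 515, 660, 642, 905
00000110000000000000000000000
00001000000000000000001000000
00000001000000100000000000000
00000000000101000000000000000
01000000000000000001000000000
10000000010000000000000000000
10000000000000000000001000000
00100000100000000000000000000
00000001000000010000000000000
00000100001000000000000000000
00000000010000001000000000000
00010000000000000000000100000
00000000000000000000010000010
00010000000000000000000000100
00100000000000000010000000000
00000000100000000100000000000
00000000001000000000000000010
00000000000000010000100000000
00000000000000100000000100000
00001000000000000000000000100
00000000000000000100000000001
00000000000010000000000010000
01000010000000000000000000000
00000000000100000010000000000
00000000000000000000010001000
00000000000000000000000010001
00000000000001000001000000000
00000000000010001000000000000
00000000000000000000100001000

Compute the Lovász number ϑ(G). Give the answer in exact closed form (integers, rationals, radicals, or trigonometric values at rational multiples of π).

Vertex 308 has 2 neighbors: 220, 964.
N(660) = {626, 125}, |N(660)| = 2.
N(240) = {637, 359}, |N(240)| = 2.
Vertex 964 has 2 neighbors: 195, 308.
deg(v) = 2 for all v (|V|=29); this is C_{29}, the 29-cycle.
The 15 distinct eigenvalues: [2.0, 1.9532, 1.8152, 1.5922, 1.2948, 0.9368, 0.5351, 0.1083, -0.3236, -0.7403, -1.1224, -1.452, -1.7137, -1.8953, -1.9883].
ϑ = −N·λ_min/(λ_max−λ_min) = −29·(-2*cos(pi/29))/(2−(-2*cos(pi/29))) = 29*cos(pi/29)/(cos(pi/29) + 1).
ϑ(G) ≈ 14.4574.
14 ≤ 29*cos(pi/29)/(cos(pi/29) + 1) ≤ 15: both strict.

29*cos(pi/29)/(cos(pi/29) + 1)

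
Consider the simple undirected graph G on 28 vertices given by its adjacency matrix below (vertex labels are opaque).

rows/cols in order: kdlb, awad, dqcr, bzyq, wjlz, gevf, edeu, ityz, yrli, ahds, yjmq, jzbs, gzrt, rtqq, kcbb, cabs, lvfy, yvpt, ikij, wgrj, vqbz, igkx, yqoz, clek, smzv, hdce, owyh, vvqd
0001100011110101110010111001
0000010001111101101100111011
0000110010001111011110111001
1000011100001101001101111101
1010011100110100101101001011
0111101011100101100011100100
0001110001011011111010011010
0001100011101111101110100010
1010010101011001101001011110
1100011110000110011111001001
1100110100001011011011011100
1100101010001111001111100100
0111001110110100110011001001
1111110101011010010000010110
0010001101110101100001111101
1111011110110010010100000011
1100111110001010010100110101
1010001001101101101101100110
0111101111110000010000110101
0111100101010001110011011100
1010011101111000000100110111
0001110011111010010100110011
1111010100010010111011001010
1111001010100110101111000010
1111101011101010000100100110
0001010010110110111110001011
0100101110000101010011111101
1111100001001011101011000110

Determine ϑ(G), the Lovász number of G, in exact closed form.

N(lvfy) = {kdlb, awad, wjlz, gevf, edeu, ityz, yrli, gzrt, kcbb, yvpt, wgrj, yqoz, clek, hdce, vvqd}, |N(lvfy)| = 15.
N(yjmq) = {kdlb, awad, wjlz, gevf, ityz, gzrt, kcbb, cabs, yvpt, ikij, vqbz, igkx, clek, smzv, hdce}, |N(yjmq)| = 15.
deg(gevf) = 15; N(gevf) = {awad, dqcr, bzyq, wjlz, edeu, yrli, ahds, yjmq, rtqq, cabs, lvfy, vqbz, igkx, yqoz, hdce}.
deg(wgrj) = 15; N(wgrj) = {awad, dqcr, bzyq, wjlz, ityz, ahds, jzbs, cabs, lvfy, yvpt, vqbz, igkx, clek, smzv, hdce}.
Regular of degree 15 on 28 vertices: Kneser K(8,2) on C(8,2)=28 vertices.
Distinct eigenvalues (to 6 d.p.): [15.0, 1.0, -5.0].
ϑ = −N·λ_min/(λ_max−λ_min) = −28·(-5)/(15−(-5)) = 7.
≈ 7.0000 (to 4 d.p.).

7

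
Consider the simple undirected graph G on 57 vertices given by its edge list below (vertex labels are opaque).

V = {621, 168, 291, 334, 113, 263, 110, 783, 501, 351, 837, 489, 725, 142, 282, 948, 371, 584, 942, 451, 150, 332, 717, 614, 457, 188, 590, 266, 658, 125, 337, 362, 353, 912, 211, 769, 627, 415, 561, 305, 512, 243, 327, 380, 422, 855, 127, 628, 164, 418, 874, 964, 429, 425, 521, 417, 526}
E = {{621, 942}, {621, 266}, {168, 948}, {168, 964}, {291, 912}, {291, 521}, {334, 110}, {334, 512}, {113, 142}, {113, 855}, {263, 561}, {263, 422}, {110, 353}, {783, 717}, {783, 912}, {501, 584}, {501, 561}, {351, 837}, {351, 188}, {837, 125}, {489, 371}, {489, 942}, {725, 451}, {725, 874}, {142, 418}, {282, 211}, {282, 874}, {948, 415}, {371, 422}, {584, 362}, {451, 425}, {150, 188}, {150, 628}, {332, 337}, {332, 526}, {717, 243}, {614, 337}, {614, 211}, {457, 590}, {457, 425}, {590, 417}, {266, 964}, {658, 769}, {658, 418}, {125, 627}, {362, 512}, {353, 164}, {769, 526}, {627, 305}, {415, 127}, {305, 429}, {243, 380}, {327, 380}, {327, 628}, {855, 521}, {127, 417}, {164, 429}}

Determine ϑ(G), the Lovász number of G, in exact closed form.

deg(521) = 2; N(521) = {291, 855}.
deg(942) = 2; N(942) = {621, 489}.
N(263) = {561, 422}, |N(263)| = 2.
Vertex 769 has 2 neighbors: 658, 526.
57-vertex 2-regular graph: the odd cycle C_{57}.
Distinct eigenvalues (to 3 d.p.): [2.0, 1.988, 1.952, 1.892, 1.809, 1.704, 1.578, 1.434, 1.271, 1.094, 0.903, 0.701, 0.491, 0.275, 0.055, -0.165, -0.383, -0.597, -0.803, -1.0, -1.184, -1.355, -1.508, -1.644, -1.759, -1.853, -1.925, -1.973, -1.997].
With N=57: ϑ(G) = 57·(-(-1)*2*cos(pi/57))/(2−(-2*cos(pi/57))) = 57*cos(pi/57)/(cos(pi/57) + 1).
= 28.478345168… (decimal).
28 ≤ 57*cos(pi/57)/(cos(pi/57) + 1) ≤ 29: both strict.

57*cos(pi/57)/(cos(pi/57) + 1)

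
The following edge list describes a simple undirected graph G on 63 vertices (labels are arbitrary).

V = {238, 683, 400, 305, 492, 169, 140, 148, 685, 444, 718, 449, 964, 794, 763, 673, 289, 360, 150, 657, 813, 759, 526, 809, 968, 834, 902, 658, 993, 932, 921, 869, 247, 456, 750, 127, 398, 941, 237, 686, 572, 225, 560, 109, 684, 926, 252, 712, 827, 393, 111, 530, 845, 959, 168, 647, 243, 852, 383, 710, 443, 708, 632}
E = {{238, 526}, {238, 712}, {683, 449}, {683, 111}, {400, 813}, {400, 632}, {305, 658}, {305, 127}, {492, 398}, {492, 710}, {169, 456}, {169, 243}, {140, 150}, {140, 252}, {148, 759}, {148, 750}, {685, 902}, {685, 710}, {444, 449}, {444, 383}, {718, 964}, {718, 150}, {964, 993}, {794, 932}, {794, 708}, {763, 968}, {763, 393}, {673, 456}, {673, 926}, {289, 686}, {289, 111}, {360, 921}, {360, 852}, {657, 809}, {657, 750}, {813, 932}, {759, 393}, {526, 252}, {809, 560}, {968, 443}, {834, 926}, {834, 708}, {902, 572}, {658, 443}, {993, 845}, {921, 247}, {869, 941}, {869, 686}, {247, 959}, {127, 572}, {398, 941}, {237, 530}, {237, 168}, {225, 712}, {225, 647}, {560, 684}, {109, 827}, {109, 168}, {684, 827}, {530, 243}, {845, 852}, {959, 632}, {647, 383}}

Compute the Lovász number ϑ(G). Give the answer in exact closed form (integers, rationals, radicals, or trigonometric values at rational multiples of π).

N(926) = {673, 834}, |N(926)| = 2.
Vertex 398 has 2 neighbors: 492, 941.
Vertex 150 has 2 neighbors: 140, 718.
Vertex 941 has 2 neighbors: 869, 398.
deg(v) = 2 for all v (|V|=63); connected 2-regular on 63 ⇒ C_{63}.
A has 32 distinct eigenvalues ≈ [2.0, 1.99, 1.96, 1.911, 1.843, 1.756, 1.652, 1.532, 1.396, 1.247, 1.085, 0.912, 0.731, 0.542, 0.347, 0.149, -0.05, -0.249, -0.445, -0.637, -0.823, -1.0, -1.167, -1.323, -1.466, -1.594, -1.707, -1.802, -1.879, -1.938, -1.978, -1.998].
With N=63: ϑ(G) = 63·(-(-1)*2*cos(pi/63))/(2−(-2*cos(pi/63))) = 63*cos(pi/63)/(cos(pi/63) + 1).
ϑ(G) ≈ 31.4804093.
Sandwich: α(G)=31 ≤ ϑ(G)=63*cos(pi/63)/(cos(pi/63) + 1) ≤ χ(Ḡ)=32 (both strict).

63*cos(pi/63)/(cos(pi/63) + 1)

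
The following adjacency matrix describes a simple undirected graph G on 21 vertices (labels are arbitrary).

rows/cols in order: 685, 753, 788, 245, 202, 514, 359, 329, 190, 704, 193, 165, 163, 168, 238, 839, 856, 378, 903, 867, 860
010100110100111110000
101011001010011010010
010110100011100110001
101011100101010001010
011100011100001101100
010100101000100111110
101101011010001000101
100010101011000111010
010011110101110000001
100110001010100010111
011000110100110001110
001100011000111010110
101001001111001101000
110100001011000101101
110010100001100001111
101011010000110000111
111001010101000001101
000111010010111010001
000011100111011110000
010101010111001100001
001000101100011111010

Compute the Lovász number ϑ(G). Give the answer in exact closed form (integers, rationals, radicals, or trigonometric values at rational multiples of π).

6

Vertex 163 has 10 neighbors: 685, 788, 514, 190, 704, 193, 165, 238, 839, 378.
deg(329) = 10; N(329) = {685, 202, 359, 190, 193, 165, 839, 856, 378, 867}.
Vertex 238 has 10 neighbors: 685, 753, 202, 359, 165, 163, 378, 903, 867, 860.
Vertex 753 has 10 neighbors: 685, 788, 202, 514, 190, 193, 168, 238, 856, 867.
G on 21 vertices is 10-regular; Kneser-type, 2-subsets of [7].
Distinct eigenvalues (to 5 d.p.): [10.0, 1.0, -4.0].
ϑ = −N·λ_min/(λ_max−λ_min) = −21·(-4)/(10−(-4)) = 6.
= 6.000000… (decimal).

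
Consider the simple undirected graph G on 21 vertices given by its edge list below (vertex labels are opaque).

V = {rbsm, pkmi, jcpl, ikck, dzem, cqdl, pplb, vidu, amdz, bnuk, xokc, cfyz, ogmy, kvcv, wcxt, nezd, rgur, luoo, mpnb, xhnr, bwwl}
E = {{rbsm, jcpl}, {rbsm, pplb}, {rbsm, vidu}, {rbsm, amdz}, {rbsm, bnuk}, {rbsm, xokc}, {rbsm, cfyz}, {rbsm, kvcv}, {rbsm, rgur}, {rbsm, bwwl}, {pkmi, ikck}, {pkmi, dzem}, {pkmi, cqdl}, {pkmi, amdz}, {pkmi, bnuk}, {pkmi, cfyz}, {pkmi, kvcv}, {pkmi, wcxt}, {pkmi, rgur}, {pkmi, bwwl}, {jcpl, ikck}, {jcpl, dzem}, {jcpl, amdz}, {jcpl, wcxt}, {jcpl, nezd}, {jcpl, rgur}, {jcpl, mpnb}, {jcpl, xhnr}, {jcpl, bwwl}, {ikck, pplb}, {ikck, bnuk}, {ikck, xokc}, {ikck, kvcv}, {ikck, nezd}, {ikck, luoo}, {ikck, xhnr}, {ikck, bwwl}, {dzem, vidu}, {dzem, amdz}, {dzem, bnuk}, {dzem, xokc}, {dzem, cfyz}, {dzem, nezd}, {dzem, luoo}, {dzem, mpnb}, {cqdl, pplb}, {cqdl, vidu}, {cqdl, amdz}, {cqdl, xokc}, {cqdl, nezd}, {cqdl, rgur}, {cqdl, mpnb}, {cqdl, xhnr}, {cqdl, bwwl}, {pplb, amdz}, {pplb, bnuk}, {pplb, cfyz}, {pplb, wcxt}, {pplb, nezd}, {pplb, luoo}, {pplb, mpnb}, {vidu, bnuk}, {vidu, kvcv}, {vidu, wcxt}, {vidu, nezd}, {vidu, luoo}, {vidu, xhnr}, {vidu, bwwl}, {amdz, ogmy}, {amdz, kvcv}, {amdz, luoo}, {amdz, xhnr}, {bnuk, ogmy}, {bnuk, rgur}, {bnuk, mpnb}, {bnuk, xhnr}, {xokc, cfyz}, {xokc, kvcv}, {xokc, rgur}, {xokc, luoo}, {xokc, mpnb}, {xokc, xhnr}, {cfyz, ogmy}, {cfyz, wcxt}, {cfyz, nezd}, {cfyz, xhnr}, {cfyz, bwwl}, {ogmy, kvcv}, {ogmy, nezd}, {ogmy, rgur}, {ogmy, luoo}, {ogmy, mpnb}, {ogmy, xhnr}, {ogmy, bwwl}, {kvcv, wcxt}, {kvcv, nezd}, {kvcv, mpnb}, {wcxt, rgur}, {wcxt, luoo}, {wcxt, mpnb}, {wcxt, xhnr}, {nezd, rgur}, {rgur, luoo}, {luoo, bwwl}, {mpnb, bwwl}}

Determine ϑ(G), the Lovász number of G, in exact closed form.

6

deg(xhnr) = 10; N(xhnr) = {jcpl, ikck, cqdl, vidu, amdz, bnuk, xokc, cfyz, ogmy, wcxt}.
N(bnuk) = {rbsm, pkmi, ikck, dzem, pplb, vidu, ogmy, rgur, mpnb, xhnr}, |N(bnuk)| = 10.
Vertex ikck has 10 neighbors: pkmi, jcpl, pplb, bnuk, xokc, kvcv, nezd, luoo, xhnr, bwwl.
N(xokc) = {rbsm, ikck, dzem, cqdl, cfyz, kvcv, rgur, luoo, mpnb, xhnr}, |N(xokc)| = 10.
Regular of degree 10 on 21 vertices: Kneser-type, 2-subsets of [7].
Distinct eigenvalues (to 4 d.p.): [10.0, 1.0, -4.0].
Lovász (edge-transitive): ϑ = −21·(-4)/((10)−(-4)) = 6.
= 6.0000000… (decimal).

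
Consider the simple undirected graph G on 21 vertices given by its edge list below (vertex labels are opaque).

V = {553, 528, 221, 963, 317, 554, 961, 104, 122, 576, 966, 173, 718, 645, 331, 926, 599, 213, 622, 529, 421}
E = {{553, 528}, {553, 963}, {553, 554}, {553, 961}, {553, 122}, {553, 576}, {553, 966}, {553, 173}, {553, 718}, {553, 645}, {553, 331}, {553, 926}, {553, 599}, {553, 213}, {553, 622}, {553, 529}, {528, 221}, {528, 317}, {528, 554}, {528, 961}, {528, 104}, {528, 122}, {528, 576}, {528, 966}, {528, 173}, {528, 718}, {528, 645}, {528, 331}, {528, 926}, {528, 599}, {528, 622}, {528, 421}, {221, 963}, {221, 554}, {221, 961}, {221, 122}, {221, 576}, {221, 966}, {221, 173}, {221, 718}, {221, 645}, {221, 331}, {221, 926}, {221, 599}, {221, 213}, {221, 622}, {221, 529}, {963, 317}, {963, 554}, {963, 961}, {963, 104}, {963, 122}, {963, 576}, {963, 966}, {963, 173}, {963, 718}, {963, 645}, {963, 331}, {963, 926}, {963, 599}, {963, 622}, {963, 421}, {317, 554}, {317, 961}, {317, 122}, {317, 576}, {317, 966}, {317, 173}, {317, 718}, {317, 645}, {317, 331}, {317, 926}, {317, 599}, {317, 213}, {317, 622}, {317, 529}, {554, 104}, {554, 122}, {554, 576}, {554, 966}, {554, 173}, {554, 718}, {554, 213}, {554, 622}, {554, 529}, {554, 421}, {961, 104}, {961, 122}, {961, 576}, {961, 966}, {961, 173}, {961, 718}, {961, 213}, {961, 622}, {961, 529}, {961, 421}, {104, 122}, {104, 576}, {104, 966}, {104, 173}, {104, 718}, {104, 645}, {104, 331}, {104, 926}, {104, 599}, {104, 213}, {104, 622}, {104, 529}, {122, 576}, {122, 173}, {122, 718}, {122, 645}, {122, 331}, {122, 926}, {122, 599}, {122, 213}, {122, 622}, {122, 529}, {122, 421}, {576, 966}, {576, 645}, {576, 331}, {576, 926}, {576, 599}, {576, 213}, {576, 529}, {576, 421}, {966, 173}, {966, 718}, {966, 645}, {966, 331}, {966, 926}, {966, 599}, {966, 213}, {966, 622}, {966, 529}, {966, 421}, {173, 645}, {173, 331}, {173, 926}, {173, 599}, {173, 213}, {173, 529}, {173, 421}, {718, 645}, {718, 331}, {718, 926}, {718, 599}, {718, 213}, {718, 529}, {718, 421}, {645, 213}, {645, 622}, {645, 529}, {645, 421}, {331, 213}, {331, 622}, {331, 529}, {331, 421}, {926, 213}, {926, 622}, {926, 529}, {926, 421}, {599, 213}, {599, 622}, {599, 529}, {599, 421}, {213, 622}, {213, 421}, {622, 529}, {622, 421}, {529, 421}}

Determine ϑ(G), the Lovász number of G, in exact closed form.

N(331) = {553, 528, 221, 963, 317, 104, 122, 576, 966, 173, 718, 213, 622, 529, 421}, |N(331)| = 15.
deg(122) = 19; N(122) = {553, 528, 221, 963, 317, 554, 961, 104, 576, 173, 718, 645, 331, 926, 599, 213, 622, 529, 421}.
deg(926) = 15; N(926) = {553, 528, 221, 963, 317, 104, 122, 576, 966, 173, 718, 213, 622, 529, 421}.
N(961) = {553, 528, 221, 963, 317, 104, 122, 576, 966, 173, 718, 213, 622, 529, 421}, |N(961)| = 15.
G = K_{6,5,4,4,2}: α = 6 = χ(Ḡ), so ϑ = 6.
Numerically 6.000000.
Lovász sandwich 6 ≤ 6 ≤ 6: collapsed.

6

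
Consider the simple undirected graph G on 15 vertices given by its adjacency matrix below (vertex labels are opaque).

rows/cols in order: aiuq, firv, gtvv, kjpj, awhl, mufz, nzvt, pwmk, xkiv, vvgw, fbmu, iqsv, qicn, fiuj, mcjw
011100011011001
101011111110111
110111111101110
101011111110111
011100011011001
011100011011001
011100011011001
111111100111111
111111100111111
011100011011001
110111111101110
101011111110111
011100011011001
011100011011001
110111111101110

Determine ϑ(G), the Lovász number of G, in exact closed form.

7

N(iqsv) = {aiuq, gtvv, awhl, mufz, nzvt, pwmk, xkiv, vvgw, fbmu, qicn, fiuj, mcjw}, |N(iqsv)| = 12.
deg(gtvv) = 12; N(gtvv) = {aiuq, firv, kjpj, awhl, mufz, nzvt, pwmk, xkiv, vvgw, iqsv, qicn, fiuj}.
Vertex nzvt has 8 neighbors: firv, gtvv, kjpj, pwmk, xkiv, fbmu, iqsv, mcjw.
N(fbmu) = {aiuq, firv, kjpj, awhl, mufz, nzvt, pwmk, xkiv, vvgw, iqsv, qicn, fiuj}, |N(fbmu)| = 12.
Complete multipartite on [7, 3, 3, 2]: sandwich collapses at ϑ=7.
ϑ(G) ≈ 7.000000000.
α=7, χ(Ḡ)=7; ϑ=7 lies between (collapsed).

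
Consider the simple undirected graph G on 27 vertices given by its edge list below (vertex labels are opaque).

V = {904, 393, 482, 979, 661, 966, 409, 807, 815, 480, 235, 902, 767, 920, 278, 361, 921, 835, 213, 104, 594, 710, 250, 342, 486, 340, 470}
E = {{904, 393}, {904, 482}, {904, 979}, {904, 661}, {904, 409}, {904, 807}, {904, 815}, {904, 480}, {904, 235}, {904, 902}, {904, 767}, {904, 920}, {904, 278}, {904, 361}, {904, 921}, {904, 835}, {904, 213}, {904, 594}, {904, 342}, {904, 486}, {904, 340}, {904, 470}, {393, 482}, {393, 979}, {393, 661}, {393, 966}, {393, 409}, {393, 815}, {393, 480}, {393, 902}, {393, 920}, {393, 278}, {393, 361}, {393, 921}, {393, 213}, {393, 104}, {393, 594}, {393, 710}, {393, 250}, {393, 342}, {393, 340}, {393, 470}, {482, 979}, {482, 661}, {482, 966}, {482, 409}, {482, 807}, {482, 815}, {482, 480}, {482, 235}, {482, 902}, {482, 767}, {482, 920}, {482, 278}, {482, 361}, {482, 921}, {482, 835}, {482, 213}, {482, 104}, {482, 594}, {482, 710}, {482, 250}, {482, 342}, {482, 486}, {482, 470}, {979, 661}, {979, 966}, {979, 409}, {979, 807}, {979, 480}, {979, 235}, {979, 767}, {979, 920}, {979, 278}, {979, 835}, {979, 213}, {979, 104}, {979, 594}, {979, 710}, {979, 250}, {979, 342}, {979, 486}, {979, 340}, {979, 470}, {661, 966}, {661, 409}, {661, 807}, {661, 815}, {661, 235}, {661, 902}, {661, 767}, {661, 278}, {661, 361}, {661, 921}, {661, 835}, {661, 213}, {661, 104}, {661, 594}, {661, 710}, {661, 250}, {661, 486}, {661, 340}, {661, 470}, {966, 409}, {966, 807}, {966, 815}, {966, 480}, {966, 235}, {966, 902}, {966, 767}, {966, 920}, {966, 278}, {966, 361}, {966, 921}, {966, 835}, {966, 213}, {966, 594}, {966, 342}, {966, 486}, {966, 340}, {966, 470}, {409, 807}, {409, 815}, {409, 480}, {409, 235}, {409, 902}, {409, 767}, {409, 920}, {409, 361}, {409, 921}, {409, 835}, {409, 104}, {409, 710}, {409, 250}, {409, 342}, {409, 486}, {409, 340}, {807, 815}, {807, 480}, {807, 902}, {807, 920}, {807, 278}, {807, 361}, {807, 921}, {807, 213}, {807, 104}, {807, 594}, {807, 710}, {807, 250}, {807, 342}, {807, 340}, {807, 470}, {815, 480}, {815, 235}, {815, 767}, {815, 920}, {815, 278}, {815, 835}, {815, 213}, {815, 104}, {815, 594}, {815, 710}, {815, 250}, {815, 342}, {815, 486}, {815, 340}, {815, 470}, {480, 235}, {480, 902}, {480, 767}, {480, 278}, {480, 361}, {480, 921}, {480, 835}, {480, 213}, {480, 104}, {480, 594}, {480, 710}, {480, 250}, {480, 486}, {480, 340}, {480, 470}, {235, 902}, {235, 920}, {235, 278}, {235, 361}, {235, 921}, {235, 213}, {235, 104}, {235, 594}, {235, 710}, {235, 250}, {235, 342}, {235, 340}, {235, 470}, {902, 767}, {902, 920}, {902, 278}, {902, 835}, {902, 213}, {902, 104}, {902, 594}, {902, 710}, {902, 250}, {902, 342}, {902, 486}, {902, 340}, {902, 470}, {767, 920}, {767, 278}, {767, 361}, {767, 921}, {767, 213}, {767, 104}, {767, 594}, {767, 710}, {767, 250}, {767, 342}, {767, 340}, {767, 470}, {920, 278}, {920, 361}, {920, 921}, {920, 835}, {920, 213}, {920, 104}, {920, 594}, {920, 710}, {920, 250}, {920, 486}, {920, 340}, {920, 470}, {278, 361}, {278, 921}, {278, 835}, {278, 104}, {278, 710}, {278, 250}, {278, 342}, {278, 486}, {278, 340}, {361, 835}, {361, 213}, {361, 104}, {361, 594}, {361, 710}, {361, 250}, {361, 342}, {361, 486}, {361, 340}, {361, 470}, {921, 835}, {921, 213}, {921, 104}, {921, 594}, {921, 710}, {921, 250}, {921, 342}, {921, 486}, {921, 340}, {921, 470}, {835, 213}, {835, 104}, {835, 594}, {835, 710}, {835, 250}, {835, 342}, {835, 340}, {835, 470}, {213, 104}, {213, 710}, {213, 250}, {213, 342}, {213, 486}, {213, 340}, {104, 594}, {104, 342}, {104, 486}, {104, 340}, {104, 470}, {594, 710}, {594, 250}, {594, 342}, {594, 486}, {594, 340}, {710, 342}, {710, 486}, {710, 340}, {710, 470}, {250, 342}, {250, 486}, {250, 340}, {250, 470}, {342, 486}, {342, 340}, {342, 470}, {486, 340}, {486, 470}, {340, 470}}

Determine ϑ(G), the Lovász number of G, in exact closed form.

6

deg(594) = 22; N(594) = {904, 393, 482, 979, 661, 966, 807, 815, 480, 235, 902, 767, 920, 361, 921, 835, 104, 710, 250, 342, 486, 340}.
N(480) = {904, 393, 482, 979, 966, 409, 807, 815, 235, 902, 767, 278, 361, 921, 835, 213, 104, 594, 710, 250, 486, 340, 470}, |N(480)| = 23.
deg(966) = 22; N(966) = {393, 482, 979, 661, 409, 807, 815, 480, 235, 902, 767, 920, 278, 361, 921, 835, 213, 594, 342, 486, 340, 470}.
deg(486) = 21; N(486) = {904, 482, 979, 661, 966, 409, 815, 480, 902, 920, 278, 361, 921, 213, 104, 594, 710, 250, 342, 340, 470}.
K_{6,5,5,5,4,2} (perfect); ϑ(G) = α(G) = max{6,5,5,5,4,2} = 6.
= 6.000000000… (decimal).
α=6, χ(Ḡ)=6; ϑ=6 lies between (collapsed).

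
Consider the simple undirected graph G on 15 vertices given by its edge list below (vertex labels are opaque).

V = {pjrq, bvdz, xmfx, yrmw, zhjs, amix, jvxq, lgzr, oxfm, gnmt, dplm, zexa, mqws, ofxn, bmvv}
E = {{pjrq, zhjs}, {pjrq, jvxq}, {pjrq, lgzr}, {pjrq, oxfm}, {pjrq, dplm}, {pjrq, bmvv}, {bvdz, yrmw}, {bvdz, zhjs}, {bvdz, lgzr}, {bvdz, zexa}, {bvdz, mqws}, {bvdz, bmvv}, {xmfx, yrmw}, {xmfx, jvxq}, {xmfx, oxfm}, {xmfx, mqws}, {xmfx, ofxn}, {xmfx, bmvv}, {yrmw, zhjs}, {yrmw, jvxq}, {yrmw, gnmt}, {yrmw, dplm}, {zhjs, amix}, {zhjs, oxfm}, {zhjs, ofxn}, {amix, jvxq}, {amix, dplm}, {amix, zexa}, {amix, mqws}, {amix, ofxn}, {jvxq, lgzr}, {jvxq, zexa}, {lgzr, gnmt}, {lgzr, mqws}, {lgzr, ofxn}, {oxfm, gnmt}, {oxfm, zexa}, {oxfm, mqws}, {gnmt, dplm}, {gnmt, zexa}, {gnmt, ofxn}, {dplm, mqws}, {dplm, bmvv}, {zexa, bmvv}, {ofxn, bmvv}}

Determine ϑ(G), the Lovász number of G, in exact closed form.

5

Vertex yrmw has 6 neighbors: bvdz, xmfx, zhjs, jvxq, gnmt, dplm.
deg(zhjs) = 6; N(zhjs) = {pjrq, bvdz, yrmw, amix, oxfm, ofxn}.
Vertex ofxn has 6 neighbors: xmfx, zhjs, amix, lgzr, gnmt, bmvv.
deg(oxfm) = 6; N(oxfm) = {pjrq, xmfx, zhjs, gnmt, zexa, mqws}.
15-vertex 6-regular graph: Kneser-type, 2-subsets of [6].
Distinct eigenvalues (to 6 d.p.): [6.0, 1.0, -3.0].
−15·(-3) / ((6)−(-3)) = 5 = ϑ(G).
Numerically 5.00000.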